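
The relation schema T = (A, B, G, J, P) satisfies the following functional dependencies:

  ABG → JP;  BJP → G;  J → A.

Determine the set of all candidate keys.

Attribute B never appears on the right-hand side of any dependency, so B must belong to every candidate key.
{B}⁺ = {B}, which is not all of the schema, so we must add further attributes.
{A, B, G}⁺: ABG→JP adds J, P → {A, B, G, J, P}. Minimal: {B, G}⁺ = {B, G}; {A, G}⁺ = {A, G}; {A, B}⁺ = {A, B} — none reach the full schema.
{B, G, J}⁺: J→A adds A; ABG→JP adds P → {A, B, G, J, P}. Minimal: {G, J}⁺ = {A, G, J}; {B, J}⁺ = {A, B, J}; {B, G}⁺ = {B, G} — none reach the full schema.
{B, J, P}⁺: BJP→G adds G; J→A adds A → {A, B, G, J, P}. Minimal: {J, P}⁺ = {A, J, P}; {B, P}⁺ = {B, P}; {B, J}⁺ = {A, B, J} — none reach the full schema.

(A, B, G); (B, G, J); (B, J, P)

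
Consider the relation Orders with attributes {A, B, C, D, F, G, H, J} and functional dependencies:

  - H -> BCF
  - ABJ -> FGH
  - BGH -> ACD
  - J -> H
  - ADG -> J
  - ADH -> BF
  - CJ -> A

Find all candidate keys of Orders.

(J); (G, H); (A, D, G)

{J}⁺: J→H adds H; H→BCF adds B, C, F; CJ→A adds A; ABJ→FGH adds G; BGH→ACD adds D → {A, B, C, D, F, G, H, J}.
{G, H}⁺: H→BCF adds B, C, F; BGH→ACD adds A, D; ADG→J adds J → {A, B, C, D, F, G, H, J}. Minimal: {H}⁺ = {B, C, F, H}; {G}⁺ = {G} — none reach the full schema.
{A, D, G}⁺: ADG→J adds J; J→H adds H; ADH→BF adds B, F; H→BCF adds C → {A, B, C, D, F, G, H, J}. Minimal: {D, G}⁺ = {D, G}; {A, G}⁺ = {A, G}; {A, D}⁺ = {A, D} — none reach the full schema.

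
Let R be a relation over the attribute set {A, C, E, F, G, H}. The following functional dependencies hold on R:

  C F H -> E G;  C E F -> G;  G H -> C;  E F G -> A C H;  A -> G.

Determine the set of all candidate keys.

Attribute F never appears on the right-hand side of any dependency, so F must belong to every candidate key.
{F}⁺ = {F}, which is not all of the schema, so we must add further attributes.
{A, E, F}⁺: A→G adds G; EFG→ACH adds C, H → {A, C, E, F, G, H}.
{A, F, H}⁺: A→G adds G; GH→C adds C; CFH→EG adds E → {A, C, E, F, G, H}.
{C, E, F}⁺: CEF→G adds G; EFG→ACH adds A, H → {A, C, E, F, G, H}.
{C, F, H}⁺: CFH→EG adds E, G; EFG→ACH adds A → {A, C, E, F, G, H}.
{E, F, G}⁺: EFG→ACH adds A, C, H → {A, C, E, F, G, H}.
{F, G, H}⁺: GH→C adds C; CFH→EG adds E; EFG→ACH adds A → {A, C, E, F, G, H}.
Any other superkey contains one of these as a subset, so there are no further candidate keys.

AEF, AFH, CEF, CFH, EFG, FGH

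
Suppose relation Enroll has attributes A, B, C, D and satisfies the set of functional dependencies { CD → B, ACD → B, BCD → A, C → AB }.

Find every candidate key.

{C, D}

{C, D}⁺: CD→B adds B; BCD→A adds A → {A, B, C, D}.
No other minimal superkey exists.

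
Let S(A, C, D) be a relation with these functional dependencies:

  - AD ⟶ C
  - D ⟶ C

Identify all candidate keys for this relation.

Attributes A, D never appear on any right-hand side, so every candidate key must contain {A, D}.
{A, D}⁺ = {A, C, D}, which is all of the schema, so {A, D} is the only candidate key.

{A, D}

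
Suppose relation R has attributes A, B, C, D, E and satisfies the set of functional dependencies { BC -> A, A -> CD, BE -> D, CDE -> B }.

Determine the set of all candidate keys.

Attribute E never appears on the right-hand side of any dependency, so E must belong to every candidate key.
{E}⁺ = {E}, which is not all of the schema, so we must add further attributes.
{A, E}⁺: A→CD adds C, D; CDE→B adds B → {A, B, C, D, E}. Minimal: {E}⁺ = {E}; {A}⁺ = {A, C, D} — none reach the full schema.
{B, C, E}⁺: BC→A adds A; A→CD adds D → {A, B, C, D, E}. Minimal: {C, E}⁺ = {C, E}; {B, E}⁺ = {B, D, E}; {B, C}⁺ = {A, B, C, D} — none reach the full schema.
{C, D, E}⁺: CDE→B adds B; BC→A adds A → {A, B, C, D, E}. Minimal: {D, E}⁺ = {D, E}; {C, E}⁺ = {C, E}; {C, D}⁺ = {C, D} — none reach the full schema.

{A, E}; {B, C, E}; {C, D, E}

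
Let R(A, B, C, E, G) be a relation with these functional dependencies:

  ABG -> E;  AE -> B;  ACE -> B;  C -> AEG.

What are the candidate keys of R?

C

Attribute C never appears on the right-hand side of any dependency, so C must belong to every candidate key.
{C}⁺ = {A, B, C, E, G}, which is all of the schema, so {C} is the only candidate key.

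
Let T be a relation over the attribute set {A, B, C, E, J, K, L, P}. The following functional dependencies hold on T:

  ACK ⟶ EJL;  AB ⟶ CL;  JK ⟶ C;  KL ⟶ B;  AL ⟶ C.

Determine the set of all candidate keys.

{A, B, K, P}⁺: AB→CL adds C, L; ACK→EJL adds E, J → {A, B, C, E, J, K, L, P}. Minimal: {B, K, P}⁺ = {B, K, P}; {A, K, P}⁺ = {A, K, P}; {A, B, P}⁺ = {A, B, C, L, P}; … — none reach the full schema.
{A, C, K, P}⁺: ACK→EJL adds E, J, L; KL→B adds B → {A, B, C, E, J, K, L, P}. Minimal: {C, K, P}⁺ = {C, K, P}; {A, K, P}⁺ = {A, K, P}; {A, C, P}⁺ = {A, C, P}; … — none reach the full schema.
{A, J, K, P}⁺: JK→C adds C; ACK→EJL adds E, L; KL→B adds B → {A, B, C, E, J, K, L, P}. Minimal: {J, K, P}⁺ = {C, J, K, P}; {A, K, P}⁺ = {A, K, P}; {A, J, P}⁺ = {A, J, P}; … — none reach the full schema.
{A, K, L, P}⁺: KL→B adds B; AL→C adds C; ACK→EJL adds E, J → {A, B, C, E, J, K, L, P}. Minimal: {K, L, P}⁺ = {B, K, L, P}; {A, L, P}⁺ = {A, C, L, P}; {A, K, P}⁺ = {A, K, P}; … — none reach the full schema.
Any other superkey contains one of these as a subset, so there are no further candidate keys.

{A, B, K, P}, {A, C, K, P}, {A, J, K, P}, {A, K, L, P}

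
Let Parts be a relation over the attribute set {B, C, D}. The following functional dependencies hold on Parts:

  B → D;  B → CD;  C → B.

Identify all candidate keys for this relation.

(B), (C)

{B}⁺: B→D adds D; B→CD adds C → {B, C, D}.
{C}⁺: C→B adds B; B→D adds D → {B, C, D}.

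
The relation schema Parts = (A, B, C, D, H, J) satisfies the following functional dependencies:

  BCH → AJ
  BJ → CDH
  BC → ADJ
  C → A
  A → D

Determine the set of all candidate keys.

BC, BJ

{B, C}⁺: BC→ADJ adds A, D, J; BJ→CDH adds H → {A, B, C, D, H, J}. Minimal: {C}⁺ = {A, C, D}; {B}⁺ = {B} — none reach the full schema.
{B, J}⁺: BJ→CDH adds C, D, H; BC→ADJ adds A → {A, B, C, D, H, J}. Minimal: {J}⁺ = {J}; {B}⁺ = {B} — none reach the full schema.
Any other superkey contains one of these as a subset, so there are no further candidate keys.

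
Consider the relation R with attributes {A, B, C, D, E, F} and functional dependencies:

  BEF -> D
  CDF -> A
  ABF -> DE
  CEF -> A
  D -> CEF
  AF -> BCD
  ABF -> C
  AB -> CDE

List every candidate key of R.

{D}, {A, B}, {A, F}, {B, E, F}, {C, E, F}

{D}⁺: D→CEF adds C, E, F; CDF→A adds A; AF→BCD adds B → {A, B, C, D, E, F}.
{A, B}⁺: AB→CDE adds C, D, E; D→CEF adds F → {A, B, C, D, E, F}. Minimal: {B}⁺ = {B}; {A}⁺ = {A} — none reach the full schema.
{A, F}⁺: AF→BCD adds B, C, D; AB→CDE adds E → {A, B, C, D, E, F}. Minimal: {F}⁺ = {F}; {A}⁺ = {A} — none reach the full schema.
{B, E, F}⁺: BEF→D adds D; D→CEF adds C; CDF→A adds A → {A, B, C, D, E, F}. Minimal: {E, F}⁺ = {E, F}; {B, F}⁺ = {B, F}; {B, E}⁺ = {B, E} — none reach the full schema.
{C, E, F}⁺: CEF→A adds A; AF→BCD adds B, D → {A, B, C, D, E, F}. Minimal: {E, F}⁺ = {E, F}; {C, F}⁺ = {C, F}; {C, E}⁺ = {C, E} — none reach the full schema.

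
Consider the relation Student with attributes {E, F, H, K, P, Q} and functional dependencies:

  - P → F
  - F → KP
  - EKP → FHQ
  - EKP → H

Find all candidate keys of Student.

Attribute E never appears on the right-hand side of any dependency, so E must belong to every candidate key.
{E}⁺ = {E}, which is not all of the schema, so we must add further attributes.
{E, F}⁺: F→KP adds K, P; EKP→FHQ adds H, Q → {E, F, H, K, P, Q}. Minimal: {F}⁺ = {F, K, P}; {E}⁺ = {E} — none reach the full schema.
{E, P}⁺: P→F adds F; F→KP adds K; EKP→FHQ adds H, Q → {E, F, H, K, P, Q}. Minimal: {P}⁺ = {F, K, P}; {E}⁺ = {E} — none reach the full schema.
Any other superkey contains one of these as a subset, so there are no further candidate keys.

{E, F}, {E, P}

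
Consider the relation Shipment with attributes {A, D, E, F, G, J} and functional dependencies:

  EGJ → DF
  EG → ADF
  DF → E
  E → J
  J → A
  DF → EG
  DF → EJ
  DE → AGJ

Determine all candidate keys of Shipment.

{D, E}⁺: E→J adds J; J→A adds A; DE→AGJ adds G; EGJ→DF adds F → {A, D, E, F, G, J}. Minimal: {E}⁺ = {A, E, J}; {D}⁺ = {D} — none reach the full schema.
{D, F}⁺: DF→E adds E; E→J adds J; J→A adds A; DF→EG adds G → {A, D, E, F, G, J}. Minimal: {F}⁺ = {F}; {D}⁺ = {D} — none reach the full schema.
{E, G}⁺: EG→ADF adds A, D, F; E→J adds J → {A, D, E, F, G, J}. Minimal: {G}⁺ = {G}; {E}⁺ = {A, E, J} — none reach the full schema.

{D, E}, {D, F}, {E, G}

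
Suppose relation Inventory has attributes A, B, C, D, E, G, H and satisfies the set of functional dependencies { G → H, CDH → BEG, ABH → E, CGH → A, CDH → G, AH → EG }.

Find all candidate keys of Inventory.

Attributes C, D never appear on any right-hand side, so every candidate key must contain {C, D}.
{C, D}⁺ = {C, D}, which is not all of the schema, so we must add further attributes.
{C, D, G}⁺: G→H adds H; CDH→BEG adds B, E; CGH→A adds A → {A, B, C, D, E, G, H}. Minimal: {D, G}⁺ = {D, G, H}; {C, G}⁺ = {A, C, E, G, H}; {C, D}⁺ = {C, D} — none reach the full schema.
{C, D, H}⁺: CDH→BEG adds B, E, G; CGH→A adds A → {A, B, C, D, E, G, H}. Minimal: {D, H}⁺ = {D, H}; {C, H}⁺ = {C, H}; {C, D}⁺ = {C, D} — none reach the full schema.

{C, D, G}, {C, D, H}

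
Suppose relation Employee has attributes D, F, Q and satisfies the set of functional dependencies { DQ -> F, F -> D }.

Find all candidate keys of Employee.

{D, Q}⁺: DQ→F adds F → {D, F, Q}. Minimal: {Q}⁺ = {Q}; {D}⁺ = {D} — none reach the full schema.
{F, Q}⁺: F→D adds D → {D, F, Q}. Minimal: {Q}⁺ = {Q}; {F}⁺ = {D, F} — none reach the full schema.
Any other superkey contains one of these as a subset, so there are no further candidate keys.

(D, Q), (F, Q)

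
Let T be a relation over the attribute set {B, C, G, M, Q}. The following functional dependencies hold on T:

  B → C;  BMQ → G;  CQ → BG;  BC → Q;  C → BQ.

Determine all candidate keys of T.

{B, M}, {C, M}

Attribute M never appears on the right-hand side of any dependency, so M must belong to every candidate key.
{M}⁺ = {M}, which is not all of the schema, so we must add further attributes.
{B, M}⁺: B→C adds C; BC→Q adds Q; BMQ→G adds G → {B, C, G, M, Q}. Minimal: {M}⁺ = {M}; {B}⁺ = {B, C, G, Q} — none reach the full schema.
{C, M}⁺: C→BQ adds B, Q; BMQ→G adds G → {B, C, G, M, Q}. Minimal: {M}⁺ = {M}; {C}⁺ = {B, C, G, Q} — none reach the full schema.
Any other superkey contains one of these as a subset, so there are no further candidate keys.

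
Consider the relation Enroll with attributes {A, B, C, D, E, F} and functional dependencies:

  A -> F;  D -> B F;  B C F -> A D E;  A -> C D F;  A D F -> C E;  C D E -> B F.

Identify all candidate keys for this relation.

{A}⁺: A→F adds F; A→CDF adds C, D; ADF→CE adds E; CDE→BF adds B → {A, B, C, D, E, F}.
{C, D}⁺: D→BF adds B, F; BCF→ADE adds A, E → {A, B, C, D, E, F}. Minimal: {D}⁺ = {B, D, F}; {C}⁺ = {C} — none reach the full schema.
{B, C, F}⁺: BCF→ADE adds A, D, E → {A, B, C, D, E, F}. Minimal: {C, F}⁺ = {C, F}; {B, F}⁺ = {B, F}; {B, C}⁺ = {B, C} — none reach the full schema.
Any other superkey contains one of these as a subset, so there are no further candidate keys.

{A}, {C, D}, {B, C, F}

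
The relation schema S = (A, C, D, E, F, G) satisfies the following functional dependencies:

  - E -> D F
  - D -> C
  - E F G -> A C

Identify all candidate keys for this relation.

(E, G)

Attributes E, G never appear on any right-hand side, so every candidate key must contain {E, G}.
{E, G}⁺ = {A, C, D, E, F, G}, which is all of the schema, so {E, G} is the only candidate key.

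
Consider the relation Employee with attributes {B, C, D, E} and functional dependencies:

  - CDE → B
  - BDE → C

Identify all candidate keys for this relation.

Attributes D, E never appear on any right-hand side, so every candidate key must contain {D, E}.
{D, E}⁺ = {D, E}, which is not all of the schema, so we must add further attributes.
{B, D, E}⁺: BDE→C adds C → {B, C, D, E}. Minimal: {D, E}⁺ = {D, E}; {B, E}⁺ = {B, E}; {B, D}⁺ = {B, D} — none reach the full schema.
{C, D, E}⁺: CDE→B adds B → {B, C, D, E}. Minimal: {D, E}⁺ = {D, E}; {C, E}⁺ = {C, E}; {C, D}⁺ = {C, D} — none reach the full schema.
Any other superkey contains one of these as a subset, so there are no further candidate keys.

(B, D, E); (C, D, E)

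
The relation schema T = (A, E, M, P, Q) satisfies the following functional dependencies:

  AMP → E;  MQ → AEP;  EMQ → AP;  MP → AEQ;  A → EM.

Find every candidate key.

{A, P}⁺: A→EM adds E, M; MP→AEQ adds Q → {A, E, M, P, Q}.
{A, Q}⁺: A→EM adds E, M; MQ→AEP adds P → {A, E, M, P, Q}.
{M, P}⁺: MP→AEQ adds A, E, Q → {A, E, M, P, Q}.
{M, Q}⁺: MQ→AEP adds A, E, P → {A, E, M, P, Q}.

AP, AQ, MP, MQ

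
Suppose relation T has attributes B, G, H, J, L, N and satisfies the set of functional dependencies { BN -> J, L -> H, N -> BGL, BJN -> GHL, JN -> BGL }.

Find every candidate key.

N

Attribute N never appears on the right-hand side of any dependency, so N must belong to every candidate key.
{N}⁺ = {B, G, H, J, L, N}, which is all of the schema, so {N} is the only candidate key.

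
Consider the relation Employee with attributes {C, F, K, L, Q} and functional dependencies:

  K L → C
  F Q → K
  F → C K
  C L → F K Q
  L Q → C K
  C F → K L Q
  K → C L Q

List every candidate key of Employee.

F; K; CL; LQ

{F}⁺: F→CK adds C, K; CF→KLQ adds L, Q → {C, F, K, L, Q}.
{K}⁺: K→CLQ adds C, L, Q; CL→FKQ adds F → {C, F, K, L, Q}.
{C, L}⁺: CL→FKQ adds F, K, Q → {C, F, K, L, Q}. Minimal: {L}⁺ = {L}; {C}⁺ = {C} — none reach the full schema.
{L, Q}⁺: LQ→CK adds C, K; CL→FKQ adds F → {C, F, K, L, Q}. Minimal: {Q}⁺ = {Q}; {L}⁺ = {L} — none reach the full schema.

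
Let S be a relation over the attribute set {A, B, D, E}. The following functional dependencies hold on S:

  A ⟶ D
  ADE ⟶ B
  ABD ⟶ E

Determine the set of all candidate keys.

Attribute A never appears on the right-hand side of any dependency, so A must belong to every candidate key.
{A}⁺ = {A, D}, which is not all of the schema, so we must add further attributes.
{A, B}⁺: A→D adds D; ABD→E adds E → {A, B, D, E}.
{A, E}⁺: A→D adds D; ADE→B adds B → {A, B, D, E}.

{A, B}; {A, E}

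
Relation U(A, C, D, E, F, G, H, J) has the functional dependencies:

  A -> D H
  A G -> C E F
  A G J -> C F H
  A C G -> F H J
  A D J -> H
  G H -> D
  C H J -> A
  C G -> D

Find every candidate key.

Attribute G never appears on the right-hand side of any dependency, so G must belong to every candidate key.
{G}⁺ = {G}, which is not all of the schema, so we must add further attributes.
{A, G}⁺: A→DH adds D, H; AG→CEF adds C, E, F; ACG→FHJ adds J → {A, C, D, E, F, G, H, J}. Minimal: {G}⁺ = {G}; {A}⁺ = {A, D, H} — none reach the full schema.
{C, G, H, J}⁺: GH→D adds D; CHJ→A adds A; AG→CEF adds E, F → {A, C, D, E, F, G, H, J}. Minimal: {G, H, J}⁺ = {D, G, H, J}; {C, H, J}⁺ = {A, C, D, H, J}; {C, G, J}⁺ = {C, D, G, J}; … — none reach the full schema.
Any other superkey contains one of these as a subset, so there are no further candidate keys.

{A, G}; {C, G, H, J}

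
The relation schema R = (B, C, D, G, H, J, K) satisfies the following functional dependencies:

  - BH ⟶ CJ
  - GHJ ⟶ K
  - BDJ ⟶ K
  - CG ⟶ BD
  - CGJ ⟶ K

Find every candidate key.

{B, G, H}, {C, G, H}

Attributes G, H never appear on any right-hand side, so every candidate key must contain {G, H}.
{G, H}⁺ = {G, H}, which is not all of the schema, so we must add further attributes.
{B, G, H}⁺: BH→CJ adds C, J; GHJ→K adds K; CG→BD adds D → {B, C, D, G, H, J, K}. Minimal: {G, H}⁺ = {G, H}; {B, H}⁺ = {B, C, H, J}; {B, G}⁺ = {B, G} — none reach the full schema.
{C, G, H}⁺: CG→BD adds B, D; BH→CJ adds J; GHJ→K adds K → {B, C, D, G, H, J, K}. Minimal: {G, H}⁺ = {G, H}; {C, H}⁺ = {C, H}; {C, G}⁺ = {B, C, D, G} — none reach the full schema.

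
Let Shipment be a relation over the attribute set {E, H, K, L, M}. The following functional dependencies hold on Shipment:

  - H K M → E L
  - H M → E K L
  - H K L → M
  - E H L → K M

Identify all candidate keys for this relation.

Attribute H never appears on the right-hand side of any dependency, so H must belong to every candidate key.
{H}⁺ = {H}, which is not all of the schema, so we must add further attributes.
{H, M}⁺: HM→EKL adds E, K, L → {E, H, K, L, M}.
{E, H, L}⁺: EHL→KM adds K, M → {E, H, K, L, M}.
{H, K, L}⁺: HKL→M adds M; HKM→EL adds E → {E, H, K, L, M}.

(H, M); (E, H, L); (H, K, L)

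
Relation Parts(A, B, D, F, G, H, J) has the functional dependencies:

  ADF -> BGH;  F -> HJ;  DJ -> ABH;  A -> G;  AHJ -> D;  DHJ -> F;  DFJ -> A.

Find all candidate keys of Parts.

{A, F}⁺: F→HJ adds H, J; A→G adds G; AHJ→D adds D; ADF→BGH adds B → {A, B, D, F, G, H, J}. Minimal: {F}⁺ = {F, H, J}; {A}⁺ = {A, G} — none reach the full schema.
{D, F}⁺: F→HJ adds H, J; DJ→ABH adds A, B; A→G adds G → {A, B, D, F, G, H, J}. Minimal: {F}⁺ = {F, H, J}; {D}⁺ = {D} — none reach the full schema.
{D, J}⁺: DJ→ABH adds A, B, H; A→G adds G; DHJ→F adds F → {A, B, D, F, G, H, J}. Minimal: {J}⁺ = {J}; {D}⁺ = {D} — none reach the full schema.
{A, H, J}⁺: A→G adds G; AHJ→D adds D; DHJ→F adds F; ADF→BGH adds B → {A, B, D, F, G, H, J}. Minimal: {H, J}⁺ = {H, J}; {A, J}⁺ = {A, G, J}; {A, H}⁺ = {A, G, H} — none reach the full schema.

{A, F}, {D, F}, {D, J}, {A, H, J}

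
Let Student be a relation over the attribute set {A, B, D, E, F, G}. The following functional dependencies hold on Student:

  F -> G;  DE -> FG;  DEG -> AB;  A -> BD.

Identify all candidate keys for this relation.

AE, DE

Attribute E never appears on the right-hand side of any dependency, so E must belong to every candidate key.
{E}⁺ = {E}, which is not all of the schema, so we must add further attributes.
{A, E}⁺: A→BD adds B, D; DE→FG adds F, G → {A, B, D, E, F, G}. Minimal: {E}⁺ = {E}; {A}⁺ = {A, B, D} — none reach the full schema.
{D, E}⁺: DE→FG adds F, G; DEG→AB adds A, B → {A, B, D, E, F, G}. Minimal: {E}⁺ = {E}; {D}⁺ = {D} — none reach the full schema.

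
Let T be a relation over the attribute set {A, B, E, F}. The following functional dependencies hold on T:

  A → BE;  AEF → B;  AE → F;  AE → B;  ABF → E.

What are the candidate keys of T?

Attribute A never appears on the right-hand side of any dependency, so A must belong to every candidate key.
{A}⁺ = {A, B, E, F}, which is all of the schema, so {A} is the only candidate key.

{A}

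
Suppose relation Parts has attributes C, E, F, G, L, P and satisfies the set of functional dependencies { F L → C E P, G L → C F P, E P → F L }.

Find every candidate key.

{G, L}⁺: GL→CFP adds C, F, P; FL→CEP adds E → {C, E, F, G, L, P}. Minimal: {L}⁺ = {L}; {G}⁺ = {G} — none reach the full schema.
{E, G, P}⁺: EP→FL adds F, L; FL→CEP adds C → {C, E, F, G, L, P}. Minimal: {G, P}⁺ = {G, P}; {E, P}⁺ = {C, E, F, L, P}; {E, G}⁺ = {E, G} — none reach the full schema.

GL; EGP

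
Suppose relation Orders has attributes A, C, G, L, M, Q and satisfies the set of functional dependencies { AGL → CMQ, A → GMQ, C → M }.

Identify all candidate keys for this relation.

{A, L}

Attributes A, L never appear on any right-hand side, so every candidate key must contain {A, L}.
{A, L}⁺ = {A, C, G, L, M, Q}, which is all of the schema, so {A, L} is the only candidate key.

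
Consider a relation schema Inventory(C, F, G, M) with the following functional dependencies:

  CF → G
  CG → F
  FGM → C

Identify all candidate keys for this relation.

CFM; CGM; FGM

Attribute M never appears on the right-hand side of any dependency, so M must belong to every candidate key.
{M}⁺ = {M}, which is not all of the schema, so we must add further attributes.
{C, F, M}⁺: CF→G adds G → {C, F, G, M}. Minimal: {F, M}⁺ = {F, M}; {C, M}⁺ = {C, M}; {C, F}⁺ = {C, F, G} — none reach the full schema.
{C, G, M}⁺: CG→F adds F → {C, F, G, M}. Minimal: {G, M}⁺ = {G, M}; {C, M}⁺ = {C, M}; {C, G}⁺ = {C, F, G} — none reach the full schema.
{F, G, M}⁺: FGM→C adds C → {C, F, G, M}. Minimal: {G, M}⁺ = {G, M}; {F, M}⁺ = {F, M}; {F, G}⁺ = {F, G} — none reach the full schema.
Any other superkey contains one of these as a subset, so there are no further candidate keys.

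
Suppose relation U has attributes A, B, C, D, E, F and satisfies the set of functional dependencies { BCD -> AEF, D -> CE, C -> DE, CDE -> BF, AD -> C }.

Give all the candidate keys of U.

{C}, {D}

{C}⁺: C→DE adds D, E; CDE→BF adds B, F; BCD→AEF adds A → {A, B, C, D, E, F}.
{D}⁺: D→CE adds C, E; CDE→BF adds B, F; BCD→AEF adds A → {A, B, C, D, E, F}.
Any other superkey contains one of these as a subset, so there are no further candidate keys.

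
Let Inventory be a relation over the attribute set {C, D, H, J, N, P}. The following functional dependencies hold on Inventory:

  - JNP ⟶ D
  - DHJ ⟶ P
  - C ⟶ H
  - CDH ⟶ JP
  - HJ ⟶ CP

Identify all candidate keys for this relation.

{C, D, N}⁺: C→H adds H; CDH→JP adds J, P → {C, D, H, J, N, P}. Minimal: {D, N}⁺ = {D, N}; {C, N}⁺ = {C, H, N}; {C, D}⁺ = {C, D, H, J, P} — none reach the full schema.
{C, J, N}⁺: C→H adds H; HJ→CP adds P; JNP→D adds D → {C, D, H, J, N, P}. Minimal: {J, N}⁺ = {J, N}; {C, N}⁺ = {C, H, N}; {C, J}⁺ = {C, H, J, P} — none reach the full schema.
{H, J, N}⁺: HJ→CP adds C, P; JNP→D adds D → {C, D, H, J, N, P}. Minimal: {J, N}⁺ = {J, N}; {H, N}⁺ = {H, N}; {H, J}⁺ = {C, H, J, P} — none reach the full schema.

CDN; CJN; HJN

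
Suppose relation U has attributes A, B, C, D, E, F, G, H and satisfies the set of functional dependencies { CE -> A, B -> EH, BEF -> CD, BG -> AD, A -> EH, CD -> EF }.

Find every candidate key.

BCG; BFG

{B, C, G}⁺: B→EH adds E, H; BG→AD adds A, D; CD→EF adds F → {A, B, C, D, E, F, G, H}.
{B, F, G}⁺: B→EH adds E, H; BEF→CD adds C, D; BG→AD adds A → {A, B, C, D, E, F, G, H}.
Any other superkey contains one of these as a subset, so there are no further candidate keys.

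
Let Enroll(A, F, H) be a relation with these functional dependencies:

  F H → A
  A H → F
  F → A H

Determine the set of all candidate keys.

{F}⁺: F→AH adds A, H → {A, F, H}.
{A, H}⁺: AH→F adds F → {A, F, H}. Minimal: {H}⁺ = {H}; {A}⁺ = {A} — none reach the full schema.
Any other superkey contains one of these as a subset, so there are no further candidate keys.

(F); (A, H)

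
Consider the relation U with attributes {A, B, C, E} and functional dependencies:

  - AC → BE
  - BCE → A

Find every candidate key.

Attribute C never appears on the right-hand side of any dependency, so C must belong to every candidate key.
{C}⁺ = {C}, which is not all of the schema, so we must add further attributes.
{A, C}⁺: AC→BE adds B, E → {A, B, C, E}.
{B, C, E}⁺: BCE→A adds A → {A, B, C, E}.
Any other superkey contains one of these as a subset, so there are no further candidate keys.

{A, C}, {B, C, E}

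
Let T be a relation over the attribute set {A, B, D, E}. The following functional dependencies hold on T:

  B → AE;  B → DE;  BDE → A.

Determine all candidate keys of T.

{B}

{B}⁺: B→AE adds A, E; B→DE adds D → {A, B, D, E}.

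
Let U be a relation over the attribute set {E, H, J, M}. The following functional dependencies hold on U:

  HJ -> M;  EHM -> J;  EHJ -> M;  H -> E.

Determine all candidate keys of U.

Attribute H never appears on the right-hand side of any dependency, so H must belong to every candidate key.
{H}⁺ = {E, H}, which is not all of the schema, so we must add further attributes.
{H, J}⁺: HJ→M adds M; H→E adds E → {E, H, J, M}. Minimal: {J}⁺ = {J}; {H}⁺ = {E, H} — none reach the full schema.
{H, M}⁺: H→E adds E; EHM→J adds J → {E, H, J, M}. Minimal: {M}⁺ = {M}; {H}⁺ = {E, H} — none reach the full schema.

HJ; HM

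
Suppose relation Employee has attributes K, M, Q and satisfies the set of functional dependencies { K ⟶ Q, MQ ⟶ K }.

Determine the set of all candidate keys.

Attribute M never appears on the right-hand side of any dependency, so M must belong to every candidate key.
{M}⁺ = {M}, which is not all of the schema, so we must add further attributes.
{K, M}⁺: K→Q adds Q → {K, M, Q}. Minimal: {M}⁺ = {M}; {K}⁺ = {K, Q} — none reach the full schema.
{M, Q}⁺: MQ→K adds K → {K, M, Q}. Minimal: {Q}⁺ = {Q}; {M}⁺ = {M} — none reach the full schema.
Any other superkey contains one of these as a subset, so there are no further candidate keys.

KM, MQ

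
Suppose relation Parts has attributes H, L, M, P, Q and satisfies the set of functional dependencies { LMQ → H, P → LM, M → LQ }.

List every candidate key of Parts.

Attribute P never appears on the right-hand side of any dependency, so P must belong to every candidate key.
{P}⁺ = {H, L, M, P, Q}, which is all of the schema, so {P} is the only candidate key.

(P)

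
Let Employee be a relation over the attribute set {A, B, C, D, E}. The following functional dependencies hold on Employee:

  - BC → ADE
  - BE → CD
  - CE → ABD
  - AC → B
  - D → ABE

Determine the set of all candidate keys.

{D}⁺: D→ABE adds A, B, E; BE→CD adds C → {A, B, C, D, E}.
{A, C}⁺: AC→B adds B; BC→ADE adds D, E → {A, B, C, D, E}.
{B, C}⁺: BC→ADE adds A, D, E → {A, B, C, D, E}.
{B, E}⁺: BE→CD adds C, D; CE→ABD adds A → {A, B, C, D, E}.
{C, E}⁺: CE→ABD adds A, B, D → {A, B, C, D, E}.
Any other superkey contains one of these as a subset, so there are no further candidate keys.

{D}; {A, C}; {B, C}; {B, E}; {C, E}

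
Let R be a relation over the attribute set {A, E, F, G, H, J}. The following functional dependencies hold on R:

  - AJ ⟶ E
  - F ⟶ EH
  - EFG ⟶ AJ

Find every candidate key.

Attributes F, G never appear on any right-hand side, so every candidate key must contain {F, G}.
{F, G}⁺ = {A, E, F, G, H, J}, which is all of the schema, so {F, G} is the only candidate key.

(F, G)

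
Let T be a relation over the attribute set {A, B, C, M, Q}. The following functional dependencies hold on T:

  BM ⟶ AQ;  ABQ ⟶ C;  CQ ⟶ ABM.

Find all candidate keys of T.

{B, M}⁺: BM→AQ adds A, Q; ABQ→C adds C → {A, B, C, M, Q}. Minimal: {M}⁺ = {M}; {B}⁺ = {B} — none reach the full schema.
{C, Q}⁺: CQ→ABM adds A, B, M → {A, B, C, M, Q}. Minimal: {Q}⁺ = {Q}; {C}⁺ = {C} — none reach the full schema.
{A, B, Q}⁺: ABQ→C adds C; CQ→ABM adds M → {A, B, C, M, Q}. Minimal: {B, Q}⁺ = {B, Q}; {A, Q}⁺ = {A, Q}; {A, B}⁺ = {A, B} — none reach the full schema.
Any other superkey contains one of these as a subset, so there are no further candidate keys.

{B, M}; {C, Q}; {A, B, Q}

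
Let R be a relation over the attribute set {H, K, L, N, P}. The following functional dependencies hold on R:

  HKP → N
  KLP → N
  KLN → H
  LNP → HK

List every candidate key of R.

Attributes L, P never appear on any right-hand side, so every candidate key must contain {L, P}.
{L, P}⁺ = {L, P}, which is not all of the schema, so we must add further attributes.
{K, L, P}⁺: KLP→N adds N; KLN→H adds H → {H, K, L, N, P}.
{L, N, P}⁺: LNP→HK adds H, K → {H, K, L, N, P}.
Any other superkey contains one of these as a subset, so there are no further candidate keys.

KLP; LNP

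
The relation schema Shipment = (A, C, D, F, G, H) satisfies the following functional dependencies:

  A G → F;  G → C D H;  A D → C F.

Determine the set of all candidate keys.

AG

Attributes A, G never appear on any right-hand side, so every candidate key must contain {A, G}.
{A, G}⁺ = {A, C, D, F, G, H}, which is all of the schema, so {A, G} is the only candidate key.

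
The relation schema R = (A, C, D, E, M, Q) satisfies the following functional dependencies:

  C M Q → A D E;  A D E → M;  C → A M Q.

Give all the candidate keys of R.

{C}

{C}⁺: C→AMQ adds A, M, Q; CMQ→ADE adds D, E → {A, C, D, E, M, Q}.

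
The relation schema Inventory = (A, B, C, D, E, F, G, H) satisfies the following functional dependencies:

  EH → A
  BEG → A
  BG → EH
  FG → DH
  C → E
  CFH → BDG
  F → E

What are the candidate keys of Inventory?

{C, F, G}⁺: FG→DH adds D, H; C→E adds E; CFH→BDG adds B; EH→A adds A → {A, B, C, D, E, F, G, H}.
{C, F, H}⁺: C→E adds E; CFH→BDG adds B, D, G; EH→A adds A → {A, B, C, D, E, F, G, H}.

(C, F, G), (C, F, H)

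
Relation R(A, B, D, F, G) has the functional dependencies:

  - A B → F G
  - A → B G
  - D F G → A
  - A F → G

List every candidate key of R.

Attribute D never appears on the right-hand side of any dependency, so D must belong to every candidate key.
{D}⁺ = {D}, which is not all of the schema, so we must add further attributes.
{A, D}⁺: A→BG adds B, G; AB→FG adds F → {A, B, D, F, G}.
{D, F, G}⁺: DFG→A adds A; A→BG adds B → {A, B, D, F, G}.

(A, D); (D, F, G)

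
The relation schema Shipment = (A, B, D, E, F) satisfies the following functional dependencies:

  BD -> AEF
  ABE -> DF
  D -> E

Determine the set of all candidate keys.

{B, D}⁺: BD→AEF adds A, E, F → {A, B, D, E, F}. Minimal: {D}⁺ = {D, E}; {B}⁺ = {B} — none reach the full schema.
{A, B, E}⁺: ABE→DF adds D, F → {A, B, D, E, F}. Minimal: {B, E}⁺ = {B, E}; {A, E}⁺ = {A, E}; {A, B}⁺ = {A, B} — none reach the full schema.
Any other superkey contains one of these as a subset, so there are no further candidate keys.

{B, D}; {A, B, E}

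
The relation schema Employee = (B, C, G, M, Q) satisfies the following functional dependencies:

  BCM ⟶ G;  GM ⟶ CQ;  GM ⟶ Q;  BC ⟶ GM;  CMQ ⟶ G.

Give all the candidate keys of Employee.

Attribute B never appears on the right-hand side of any dependency, so B must belong to every candidate key.
{B}⁺ = {B}, which is not all of the schema, so we must add further attributes.
{B, C}⁺: BC→GM adds G, M; GM→CQ adds Q → {B, C, G, M, Q}. Minimal: {C}⁺ = {C}; {B}⁺ = {B} — none reach the full schema.
{B, G, M}⁺: GM→CQ adds C, Q → {B, C, G, M, Q}. Minimal: {G, M}⁺ = {C, G, M, Q}; {B, M}⁺ = {B, M}; {B, G}⁺ = {B, G} — none reach the full schema.

BC; BGM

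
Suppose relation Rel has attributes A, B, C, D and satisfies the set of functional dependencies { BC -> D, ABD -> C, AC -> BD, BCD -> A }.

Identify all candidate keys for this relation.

{A, C}; {B, C}; {A, B, D}

{A, C}⁺: AC→BD adds B, D → {A, B, C, D}. Minimal: {C}⁺ = {C}; {A}⁺ = {A} — none reach the full schema.
{B, C}⁺: BC→D adds D; BCD→A adds A → {A, B, C, D}. Minimal: {C}⁺ = {C}; {B}⁺ = {B} — none reach the full schema.
{A, B, D}⁺: ABD→C adds C → {A, B, C, D}. Minimal: {B, D}⁺ = {B, D}; {A, D}⁺ = {A, D}; {A, B}⁺ = {A, B} — none reach the full schema.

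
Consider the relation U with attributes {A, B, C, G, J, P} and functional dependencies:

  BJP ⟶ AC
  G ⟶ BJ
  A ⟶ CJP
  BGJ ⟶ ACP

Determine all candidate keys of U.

(G)

Attribute G never appears on the right-hand side of any dependency, so G must belong to every candidate key.
{G}⁺ = {A, B, C, G, J, P}, which is all of the schema, so {G} is the only candidate key.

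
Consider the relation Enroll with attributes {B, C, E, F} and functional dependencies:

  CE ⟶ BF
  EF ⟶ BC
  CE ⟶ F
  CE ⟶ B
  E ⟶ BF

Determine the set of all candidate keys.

{E}⁺: E→BF adds B, F; EF→BC adds C → {B, C, E, F}.
No other minimal superkey exists.

(E)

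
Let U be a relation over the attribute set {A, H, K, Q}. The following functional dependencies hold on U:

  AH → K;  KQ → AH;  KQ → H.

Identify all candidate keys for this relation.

Attribute Q never appears on the right-hand side of any dependency, so Q must belong to every candidate key.
{Q}⁺ = {Q}, which is not all of the schema, so we must add further attributes.
{K, Q}⁺: KQ→AH adds A, H → {A, H, K, Q}. Minimal: {Q}⁺ = {Q}; {K}⁺ = {K} — none reach the full schema.
{A, H, Q}⁺: AH→K adds K → {A, H, K, Q}. Minimal: {H, Q}⁺ = {H, Q}; {A, Q}⁺ = {A, Q}; {A, H}⁺ = {A, H, K} — none reach the full schema.
Any other superkey contains one of these as a subset, so there are no further candidate keys.

{K, Q}, {A, H, Q}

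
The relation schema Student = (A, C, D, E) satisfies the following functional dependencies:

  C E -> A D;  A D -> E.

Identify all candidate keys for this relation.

{C, E}⁺: CE→AD adds A, D → {A, C, D, E}.
{A, C, D}⁺: AD→E adds E → {A, C, D, E}.
Any other superkey contains one of these as a subset, so there are no further candidate keys.

{C, E}, {A, C, D}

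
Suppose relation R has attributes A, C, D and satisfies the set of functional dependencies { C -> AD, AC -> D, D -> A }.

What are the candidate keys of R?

{C}

Attribute C never appears on the right-hand side of any dependency, so C must belong to every candidate key.
{C}⁺ = {A, C, D}, which is all of the schema, so {C} is the only candidate key.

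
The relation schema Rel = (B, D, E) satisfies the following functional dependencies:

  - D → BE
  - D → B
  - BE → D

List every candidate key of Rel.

{D}⁺: D→BE adds B, E → {B, D, E}.
{B, E}⁺: BE→D adds D → {B, D, E}.

{D}, {B, E}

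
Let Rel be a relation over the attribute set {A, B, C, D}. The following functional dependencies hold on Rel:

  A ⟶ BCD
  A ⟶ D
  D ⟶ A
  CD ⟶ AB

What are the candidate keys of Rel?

{A}⁺: A→BCD adds B, C, D → {A, B, C, D}.
{D}⁺: D→A adds A; A→BCD adds B, C → {A, B, C, D}.
Any other superkey contains one of these as a subset, so there are no further candidate keys.

{A}, {D}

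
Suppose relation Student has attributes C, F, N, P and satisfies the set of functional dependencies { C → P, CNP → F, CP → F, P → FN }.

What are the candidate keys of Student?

{C}

Attribute C never appears on the right-hand side of any dependency, so C must belong to every candidate key.
{C}⁺ = {C, F, N, P}, which is all of the schema, so {C} is the only candidate key.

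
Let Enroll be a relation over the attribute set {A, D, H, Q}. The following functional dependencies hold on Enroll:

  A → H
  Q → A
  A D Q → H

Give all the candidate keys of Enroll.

(D, Q)

Attributes D, Q never appear on any right-hand side, so every candidate key must contain {D, Q}.
{D, Q}⁺ = {A, D, H, Q}, which is all of the schema, so {D, Q} is the only candidate key.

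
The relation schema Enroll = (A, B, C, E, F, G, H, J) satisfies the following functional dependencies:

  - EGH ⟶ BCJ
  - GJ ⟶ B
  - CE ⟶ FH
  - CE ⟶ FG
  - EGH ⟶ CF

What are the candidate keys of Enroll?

{A, C, E}⁺: CE→FH adds F, H; CE→FG adds G; EGH→BCJ adds B, J → {A, B, C, E, F, G, H, J}. Minimal: {C, E}⁺ = {B, C, E, F, G, H, J}; {A, E}⁺ = {A, E}; {A, C}⁺ = {A, C} — none reach the full schema.
{A, E, G, H}⁺: EGH→BCJ adds B, C, J; CE→FH adds F → {A, B, C, E, F, G, H, J}. Minimal: {E, G, H}⁺ = {B, C, E, F, G, H, J}; {A, G, H}⁺ = {A, G, H}; {A, E, H}⁺ = {A, E, H}; … — none reach the full schema.
Any other superkey contains one of these as a subset, so there are no further candidate keys.

(A, C, E); (A, E, G, H)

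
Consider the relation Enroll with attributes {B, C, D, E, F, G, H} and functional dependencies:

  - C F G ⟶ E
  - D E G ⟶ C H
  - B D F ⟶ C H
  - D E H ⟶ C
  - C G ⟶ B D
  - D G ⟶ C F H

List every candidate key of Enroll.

(C, G); (D, G)

Attribute G never appears on the right-hand side of any dependency, so G must belong to every candidate key.
{G}⁺ = {G}, which is not all of the schema, so we must add further attributes.
{C, G}⁺: CG→BD adds B, D; DG→CFH adds F, H; CFG→E adds E → {B, C, D, E, F, G, H}. Minimal: {G}⁺ = {G}; {C}⁺ = {C} — none reach the full schema.
{D, G}⁺: DG→CFH adds C, F, H; CFG→E adds E; CG→BD adds B → {B, C, D, E, F, G, H}. Minimal: {G}⁺ = {G}; {D}⁺ = {D} — none reach the full schema.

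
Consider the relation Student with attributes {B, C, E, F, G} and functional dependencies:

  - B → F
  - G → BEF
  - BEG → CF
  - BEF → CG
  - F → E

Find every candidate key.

{B}⁺: B→F adds F; F→E adds E; BEF→CG adds C, G → {B, C, E, F, G}.
{G}⁺: G→BEF adds B, E, F; BEG→CF adds C → {B, C, E, F, G}.
Any other superkey contains one of these as a subset, so there are no further candidate keys.

B, G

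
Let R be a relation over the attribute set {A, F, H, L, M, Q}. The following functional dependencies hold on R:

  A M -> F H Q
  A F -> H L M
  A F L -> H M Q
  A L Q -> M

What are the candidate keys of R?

(A, F); (A, M); (A, L, Q)

Attribute A never appears on the right-hand side of any dependency, so A must belong to every candidate key.
{A}⁺ = {A}, which is not all of the schema, so we must add further attributes.
{A, F}⁺: AF→HLM adds H, L, M; AFL→HMQ adds Q → {A, F, H, L, M, Q}. Minimal: {F}⁺ = {F}; {A}⁺ = {A} — none reach the full schema.
{A, M}⁺: AM→FHQ adds F, H, Q; AF→HLM adds L → {A, F, H, L, M, Q}. Minimal: {M}⁺ = {M}; {A}⁺ = {A} — none reach the full schema.
{A, L, Q}⁺: ALQ→M adds M; AM→FHQ adds F, H → {A, F, H, L, M, Q}. Minimal: {L, Q}⁺ = {L, Q}; {A, Q}⁺ = {A, Q}; {A, L}⁺ = {A, L} — none reach the full schema.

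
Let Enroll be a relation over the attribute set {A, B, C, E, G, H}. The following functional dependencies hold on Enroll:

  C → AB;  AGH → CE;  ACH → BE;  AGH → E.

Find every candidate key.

{A, G, H}⁺: AGH→CE adds C, E; ACH→BE adds B → {A, B, C, E, G, H}. Minimal: {G, H}⁺ = {G, H}; {A, H}⁺ = {A, H}; {A, G}⁺ = {A, G} — none reach the full schema.
{C, G, H}⁺: C→AB adds A, B; AGH→CE adds E → {A, B, C, E, G, H}. Minimal: {G, H}⁺ = {G, H}; {C, H}⁺ = {A, B, C, E, H}; {C, G}⁺ = {A, B, C, G} — none reach the full schema.
Any other superkey contains one of these as a subset, so there are no further candidate keys.

AGH, CGH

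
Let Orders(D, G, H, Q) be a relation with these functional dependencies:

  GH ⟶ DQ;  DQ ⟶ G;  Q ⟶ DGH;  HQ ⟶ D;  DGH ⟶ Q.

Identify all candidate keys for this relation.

{Q}, {G, H}

{Q}⁺: Q→DGH adds D, G, H → {D, G, H, Q}.
{G, H}⁺: GH→DQ adds D, Q → {D, G, H, Q}. Minimal: {H}⁺ = {H}; {G}⁺ = {G} — none reach the full schema.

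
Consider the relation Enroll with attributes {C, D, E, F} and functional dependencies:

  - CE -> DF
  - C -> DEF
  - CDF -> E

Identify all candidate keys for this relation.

(C)

Attribute C never appears on the right-hand side of any dependency, so C must belong to every candidate key.
{C}⁺ = {C, D, E, F}, which is all of the schema, so {C} is the only candidate key.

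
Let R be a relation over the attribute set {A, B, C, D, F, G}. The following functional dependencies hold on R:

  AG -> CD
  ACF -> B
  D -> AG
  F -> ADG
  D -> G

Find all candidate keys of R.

{F}

Attribute F never appears on the right-hand side of any dependency, so F must belong to every candidate key.
{F}⁺ = {A, B, C, D, F, G}, which is all of the schema, so {F} is the only candidate key.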